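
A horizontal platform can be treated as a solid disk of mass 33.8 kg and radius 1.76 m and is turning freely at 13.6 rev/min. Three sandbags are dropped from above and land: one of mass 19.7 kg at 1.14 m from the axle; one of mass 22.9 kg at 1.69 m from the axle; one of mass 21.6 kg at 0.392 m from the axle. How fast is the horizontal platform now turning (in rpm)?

ω_f ≈ 4.85 rpm

The added mass arrives with no angular momentum about the axle, and any external torque about the axle is negligible, so the system's angular momentum is conserved.
I_p = ½(33.8)(1.76)² = 52.35 kg·m².
Added inertia Σmr² = (19.7)(1.14)² + (22.9)(1.69)² + (21.6)(0.392)² = 94.33 kg·m²; I_f = 52.35 + 94.33 = 146.7 kg·m².
ω_f = I_p ω_i / I_f = (52.35)(13.6) / 146.7 = 4.854 rpm.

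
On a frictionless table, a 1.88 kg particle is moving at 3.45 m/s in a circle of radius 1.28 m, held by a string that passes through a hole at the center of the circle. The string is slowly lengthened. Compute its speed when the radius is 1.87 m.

v₂ ≈ 2.36 m/s

The only horizontal force on the mass is along the cord (radial), so it exerts no torque about the hole and angular momentum m v r is conserved.
v₂ = v₁ r₁ / r₂ = (3.45)(1.28) / (1.87) = 2.361 m/s.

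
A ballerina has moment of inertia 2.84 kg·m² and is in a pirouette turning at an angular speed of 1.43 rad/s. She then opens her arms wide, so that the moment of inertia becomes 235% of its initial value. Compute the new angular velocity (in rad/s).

No external torque acts about the spin axis, so angular momentum is conserved.
I₂ = 2.35 × 2.84 = 6.674 kg·m².
ω₂ = I₁ω₁ / I₂ = (2.840)(1.43 rad/s) / (6.674) = 0.6085 rad/s.

ω₂ ≈ 0.609 rad/s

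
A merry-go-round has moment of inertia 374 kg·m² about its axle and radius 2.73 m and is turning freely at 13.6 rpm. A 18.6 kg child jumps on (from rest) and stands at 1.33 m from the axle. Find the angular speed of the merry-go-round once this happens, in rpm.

ω_f ≈ 12.5 rpm

No external torque acts about the axle; L_before = L_after.
Added inertia Σmr² = (18.6)(1.33)² = 32.90 kg·m²; I_f = 374.0 + 32.90 = 406.9 kg·m².
ω_f = I_p ω_i / I_f = (374.0)(13.6) / 406.9 = 12.50 rpm.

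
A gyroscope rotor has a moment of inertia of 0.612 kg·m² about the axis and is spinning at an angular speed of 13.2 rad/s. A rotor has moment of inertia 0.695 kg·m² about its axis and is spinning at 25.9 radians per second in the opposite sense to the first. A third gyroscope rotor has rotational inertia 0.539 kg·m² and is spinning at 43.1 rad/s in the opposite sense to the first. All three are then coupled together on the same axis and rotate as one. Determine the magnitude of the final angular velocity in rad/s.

|ω_f| ≈ 18.0 rad/s

The coupling torques are internal; angular momentum about the shared axis is conserved.
Taking A's sense as positive: L = (0.6120)(13.2) − (0.6950)(25.9) − (0.5390)(43.1) = -33.15 kg·m²·rad/s.
Combined I = 0.6120 + 0.6950 + 0.5390 = 1.846 kg·m².
ω_f = L / I = -33.15 / 1.846 = -17.96 rad/s.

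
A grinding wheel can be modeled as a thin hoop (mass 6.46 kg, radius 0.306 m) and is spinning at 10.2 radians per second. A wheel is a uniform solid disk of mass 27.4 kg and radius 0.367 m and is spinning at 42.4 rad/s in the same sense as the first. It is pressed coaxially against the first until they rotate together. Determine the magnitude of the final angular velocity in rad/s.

The coupling torques are internal; angular momentum about the shared axis is conserved.
Moments of inertia: I_A = (6.46)(0.306)² = 0.6049 kg·m²; I_B = ½(27.4)(0.367)² = 1.845 kg·m².
Taking A's sense as positive: L = (0.6049)(10.2) + (1.845)(42.4) = 84.41 kg·m²·rad/s.
Combined I = 0.6049 + 1.845 = 2.450 kg·m².
ω_f = L / I = 84.41 / 2.450 = 34.45 rad/s.

|ω_f| ≈ 34.5 rad/s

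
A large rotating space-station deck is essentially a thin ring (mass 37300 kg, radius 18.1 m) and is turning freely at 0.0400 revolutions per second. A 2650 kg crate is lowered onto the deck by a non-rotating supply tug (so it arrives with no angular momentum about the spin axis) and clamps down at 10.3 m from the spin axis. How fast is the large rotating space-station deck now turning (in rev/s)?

ω_f ≈ 0.0391 rev/s

The added mass arrives with no angular momentum about the spin axis, and any external torque about the spin axis is negligible, so the system's angular momentum is conserved.
I_p = (37300)(18.1)² = 1.222e+07 kg·m².
Added inertia Σmr² = (2650)(10.3)² = 2.811e+05 kg·m²; I_f = 1.222e+07 + 2.811e+05 = 1.250e+07 kg·m².
ω_f = I_p ω_i / I_f = (1.222e+07)(0.0400) / 1.250e+07 = 0.03910 rev/s.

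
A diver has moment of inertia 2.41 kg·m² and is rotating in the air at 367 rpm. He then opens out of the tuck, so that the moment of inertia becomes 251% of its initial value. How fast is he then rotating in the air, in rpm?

ω₂ ≈ 146 rpm

No external torque acts about the spin axis, so angular momentum is conserved.
I₂ = 2.51 × 2.41 = 6.049 kg·m².
ω₂ = I₁ω₁ / I₂ = (2.410)(367 rpm) / (6.049) = 146.2 rpm.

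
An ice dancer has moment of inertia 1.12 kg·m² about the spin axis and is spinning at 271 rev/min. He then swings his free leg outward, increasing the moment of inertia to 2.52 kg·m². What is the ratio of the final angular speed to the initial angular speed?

Angular momentum about the spin axis is conserved since the torque about it is zero.
ω₂/ω₁ = I₁/I₂ = 1.120 / 2.520 = 0.4444.

ω₂/ω₁ ≈ 0.444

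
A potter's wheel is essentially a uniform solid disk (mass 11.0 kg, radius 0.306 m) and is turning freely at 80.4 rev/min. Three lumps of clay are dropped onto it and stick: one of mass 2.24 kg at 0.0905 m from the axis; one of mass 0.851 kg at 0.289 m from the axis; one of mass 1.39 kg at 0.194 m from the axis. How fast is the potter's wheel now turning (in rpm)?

No external torque acts about the axis; L_before = L_after.
I_p = ½(11.0)(0.306)² = 0.5150 kg·m².
Added inertia Σmr² = (2.24)(0.0905)² + (0.851)(0.289)² + (1.39)(0.194)² = 0.1417 kg·m²; I_f = 0.5150 + 0.1417 = 0.6567 kg·m².
ω_f = I_p ω_i / I_f = (0.5150)(80.4) / 0.6567 = 63.05 rpm.

ω_f ≈ 63.0 rpm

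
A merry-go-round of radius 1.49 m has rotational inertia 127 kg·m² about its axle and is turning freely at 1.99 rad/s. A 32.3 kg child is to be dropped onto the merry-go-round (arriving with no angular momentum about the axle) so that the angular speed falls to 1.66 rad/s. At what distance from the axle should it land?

No external torque acts about the axle; L_before = L_after.
I_p ω_i = (I_p + m r²) ω_f ⇒ m r² = I_p(ω_i/ω_f − 1) = 127.0(1.99/1.66 − 1) = 25.25 kg·m².
r = √(25.25/32.3) = 0.8841 m.

r ≈ 0.884 m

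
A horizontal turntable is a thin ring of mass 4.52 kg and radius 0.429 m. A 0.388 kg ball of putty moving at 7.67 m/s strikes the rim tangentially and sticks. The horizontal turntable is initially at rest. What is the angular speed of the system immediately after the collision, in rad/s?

|ω_f| ≈ 1.41 rad/s

About the axle the impulsive forces during the collision are internal, so angular momentum about that axis is conserved.
I_p = (4.52)(0.429)² = 0.8319 kg·m². Taking the sense of the ball of putty's angular momentum as positive, L_{ball} = m v R = (0.388)(7.67)(0.429) = 1.277 kg·m²/s.
L_i = 0 + 1.277 = 1.277 kg·m²/s.
After sticking, I_f = I_p + m R² = 0.8319 + (0.388)(0.429)² = 0.9033 kg·m².
ω_f = L_i / I_f = 1.277 / 0.9033 = 1.413 rad/s.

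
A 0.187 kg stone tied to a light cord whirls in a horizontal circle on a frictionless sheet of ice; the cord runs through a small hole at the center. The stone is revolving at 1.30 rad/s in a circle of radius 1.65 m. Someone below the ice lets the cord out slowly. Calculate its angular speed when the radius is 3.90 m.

ω₂ ≈ 0.233 rad/s

The constraining force is radial, so m r² ω about the center is conserved.
ω₂ = ω₁ (r₁/r₂)² = (1.30)(1.65/3.90)² = 0.2327 rad/s.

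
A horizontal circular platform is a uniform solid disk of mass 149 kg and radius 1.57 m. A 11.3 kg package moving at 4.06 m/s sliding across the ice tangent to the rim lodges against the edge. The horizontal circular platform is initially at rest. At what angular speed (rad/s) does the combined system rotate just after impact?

|ω_f| ≈ 0.341 rad/s

The axle reaction passes through the central axle and exerts no torque about it; angular momentum about the central axle is conserved through the impact.
I_p = ½(149)(1.57)² = 183.6 kg·m². Taking the sense of the package's angular momentum as positive, L_{package} = m v R = (11.3)(4.06)(1.57) = 72.03 kg·m²/s.
L_i = 0 + 72.03 = 72.03 kg·m²/s.
After sticking, I_f = I_p + m R² = 183.6 + (11.3)(1.57)² = 211.5 kg·m².
ω_f = L_i / I_f = 72.03 / 211.5 = 0.3406 rad/s.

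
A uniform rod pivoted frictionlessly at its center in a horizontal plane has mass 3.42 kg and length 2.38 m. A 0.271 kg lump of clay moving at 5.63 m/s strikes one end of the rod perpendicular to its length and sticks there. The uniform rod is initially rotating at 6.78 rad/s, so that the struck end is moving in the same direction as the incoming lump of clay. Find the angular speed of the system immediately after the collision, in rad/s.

|ω_f| ≈ 6.39 rad/s

The axle reaction passes through the pivot and exerts no torque about it; angular momentum about the pivot is conserved through the impact.
I_p = (1/12)(3.42)(2.38)² = 1.614 kg·m². Taking the sense of the lump of clay's angular momentum as positive, L_{lump} = m v R = (0.271)(5.63)(2.38/2) = 1.816 kg·m²/s.
L_i = +I_p ω_p + m v R = +(1.614)(6.78) + 1.816 = 12.76 kg·m²/s.
After sticking, I_f = I_p + m R² = 1.614 + (0.271)(2.38/2)² = 1.998 kg·m².
ω_f = L_i / I_f = 12.76 / 1.998 = 6.386 rad/s.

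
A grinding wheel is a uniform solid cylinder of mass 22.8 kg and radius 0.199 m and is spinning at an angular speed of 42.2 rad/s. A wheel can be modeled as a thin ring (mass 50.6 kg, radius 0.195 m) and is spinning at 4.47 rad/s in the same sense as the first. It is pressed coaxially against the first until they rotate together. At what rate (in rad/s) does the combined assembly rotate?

The coupling torques are internal; angular momentum about the shared axis is conserved.
Moments of inertia: I_A = ½(22.8)(0.199)² = 0.4515 kg·m²; I_B = (50.6)(0.195)² = 1.924 kg·m².
Taking A's sense as positive: L = (0.4515)(42.2) + (1.924)(4.47) = 27.65 kg·m²·rad/s.
Combined I = 0.4515 + 1.924 = 2.376 kg·m².
ω_f = L / I = 27.65 / 2.376 = 11.64 rad/s.

|ω_f| ≈ 11.6 rad/s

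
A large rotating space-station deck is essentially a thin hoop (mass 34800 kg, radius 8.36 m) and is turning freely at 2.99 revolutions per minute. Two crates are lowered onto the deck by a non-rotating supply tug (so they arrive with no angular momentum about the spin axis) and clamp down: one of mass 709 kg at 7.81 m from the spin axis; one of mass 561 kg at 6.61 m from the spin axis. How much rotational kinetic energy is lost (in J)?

The added mass arrives with no angular momentum about the spin axis, and any external torque about the spin axis is negligible, so the system's angular momentum is conserved.
I_p = (34800)(8.36)² = 2.432e+06 kg·m².
Added inertia Σmr² = (709)(7.81)² + (561)(6.61)² = 67760 kg·m²; I_f = 2.432e+06 + 67760 = 2.500e+06 kg·m².
ω_f = I_p ω_i / I_f = (2.432e+06)(2.99) / 2.500e+06 = 2.909 rpm.
KE_i = ½(2.432e+06)(0.3131 rad/s)² = 1.192e+05 J; KE_f = ½(2.500e+06)(0.3046)² = 1.160e+05 J.

energy lost ≈ 3230 J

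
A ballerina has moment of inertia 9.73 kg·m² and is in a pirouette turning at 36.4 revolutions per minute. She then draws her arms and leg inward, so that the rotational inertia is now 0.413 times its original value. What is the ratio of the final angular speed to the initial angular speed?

ω₂/ω₁ ≈ 2.42

Angular momentum about the spin axis is conserved since the torque about it is zero.
I₂ = 0.413 × 9.73 = 4.018 kg·m².
ω₂/ω₁ = I₁/I₂ = 9.730 / 4.018 = 2.421.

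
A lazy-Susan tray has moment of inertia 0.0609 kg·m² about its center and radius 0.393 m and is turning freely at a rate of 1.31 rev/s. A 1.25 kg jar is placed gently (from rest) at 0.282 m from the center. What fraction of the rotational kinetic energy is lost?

fraction ≈ 0.620

The added mass arrives with no angular momentum about the center, and any external torque about the center is negligible, so the system's angular momentum is conserved.
Added inertia Σmr² = (1.25)(0.282)² = 0.09940 kg·m²; I_f = 0.06090 + 0.09940 = 0.1603 kg·m².
ω_f = I_p ω_i / I_f = (0.06090)(1.31) / 0.1603 = 0.4977 rev/s.
KE_i = ½(0.06090)(8.231 rad/s)² = 2.063 J; KE_f = ½(0.1603)(3.127)² = 0.7837 J.
Fraction lost = 0.6201.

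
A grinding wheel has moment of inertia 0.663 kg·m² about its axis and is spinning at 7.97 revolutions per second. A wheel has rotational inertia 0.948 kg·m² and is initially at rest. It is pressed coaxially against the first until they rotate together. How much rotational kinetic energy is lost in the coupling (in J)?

ΔKE lost ≈ 489 J

No external torque acts about the common axis, so total angular momentum is conserved.
Taking A's sense as positive: L = (0.6630)(7.97) = 5.284 kg·m²·rev/s.
Combined I = 0.6630 + 0.9480 = 1.611 kg·m².
ω_f = L / I = 5.284 / 1.611 = 3.280 rev/s.
KE_i = ½ΣIω² = 831.3 J; KE_f = ½(1.611)(20.61)² = 342.1 J.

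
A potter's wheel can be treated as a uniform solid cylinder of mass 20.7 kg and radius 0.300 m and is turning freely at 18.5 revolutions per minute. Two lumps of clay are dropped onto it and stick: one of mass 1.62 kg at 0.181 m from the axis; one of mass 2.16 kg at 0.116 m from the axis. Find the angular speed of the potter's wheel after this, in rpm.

ω_f ≈ 17.0 rpm

The added mass arrives with no angular momentum about the axis, and any external torque about the axis is negligible, so the system's angular momentum is conserved.
I_p = ½(20.7)(0.300)² = 0.9315 kg·m².
Added inertia Σmr² = (1.62)(0.181)² + (2.16)(0.116)² = 0.08214 kg·m²; I_f = 0.9315 + 0.08214 = 1.014 kg·m².
ω_f = I_p ω_i / I_f = (0.9315)(18.5) / 1.014 = 17.00 rpm.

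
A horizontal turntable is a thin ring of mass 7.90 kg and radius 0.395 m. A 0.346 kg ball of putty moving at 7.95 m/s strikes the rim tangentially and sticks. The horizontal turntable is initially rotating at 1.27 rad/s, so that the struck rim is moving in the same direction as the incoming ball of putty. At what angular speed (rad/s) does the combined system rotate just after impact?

About the axle the impulsive forces during the collision are internal, so angular momentum about that axis is conserved.
I_p = (7.90)(0.395)² = 1.233 kg·m². Taking the sense of the ball of putty's angular momentum as positive, L_{ball} = m v R = (0.346)(7.95)(0.395) = 1.087 kg·m²/s.
L_i = +I_p ω_p + m v R = +(1.233)(1.27) + 1.087 = 2.652 kg·m²/s.
After sticking, I_f = I_p + m R² = 1.233 + (0.346)(0.395)² = 1.287 kg·m².
ω_f = L_i / I_f = 2.652 / 1.287 = 2.061 rad/s.

|ω_f| ≈ 2.06 rad/s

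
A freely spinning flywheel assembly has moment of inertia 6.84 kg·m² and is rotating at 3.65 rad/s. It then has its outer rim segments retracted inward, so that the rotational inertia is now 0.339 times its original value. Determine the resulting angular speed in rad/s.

Angular momentum about the spin axis is conserved since the torque about it is zero.
I₂ = 0.339 × 6.84 = 2.319 kg·m².
ω₂ = I₁ω₁ / I₂ = (6.840)(3.65 rad/s) / (2.319) = 10.77 rad/s.

ω₂ ≈ 10.8 rad/s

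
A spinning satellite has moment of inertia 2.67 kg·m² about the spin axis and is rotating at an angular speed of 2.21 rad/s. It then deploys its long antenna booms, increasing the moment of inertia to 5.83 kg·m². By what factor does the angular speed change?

ω₂/ω₁ ≈ 0.458

Angular momentum about the spin axis is conserved since the torque about it is zero.
ω₂/ω₁ = I₁/I₂ = 2.670 / 5.830 = 0.4580.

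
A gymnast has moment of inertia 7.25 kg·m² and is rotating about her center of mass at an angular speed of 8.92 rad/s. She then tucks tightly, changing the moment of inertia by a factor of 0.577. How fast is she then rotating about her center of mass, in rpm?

Angular momentum about the spin axis is conserved since the torque about it is zero.
I₂ = 0.577 × 7.25 = 4.183 kg·m².
ω₂ = I₁ω₁ / I₂ = (7.250)(8.92 rad/s) / (4.183) = 15.46 rad/s = 147.6 rpm.

ω₂ ≈ 148 rpm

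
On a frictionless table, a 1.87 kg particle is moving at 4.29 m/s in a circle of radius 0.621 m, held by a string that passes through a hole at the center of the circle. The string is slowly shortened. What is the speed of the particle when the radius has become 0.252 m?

v₂ ≈ 10.6 m/s

The only horizontal force on the mass is along the cord (radial), so it exerts no torque about the hole and angular momentum m v r is conserved.
v₂ = v₁ r₁ / r₂ = (4.29)(0.621) / (0.252) = 10.57 m/s.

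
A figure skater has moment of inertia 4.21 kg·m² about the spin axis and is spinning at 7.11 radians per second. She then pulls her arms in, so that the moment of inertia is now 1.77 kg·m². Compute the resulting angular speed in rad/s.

ω₂ ≈ 16.9 rad/s

No external torque acts about the spin axis, so angular momentum is conserved.
ω₂ = I₁ω₁ / I₂ = (4.210)(7.11 rad/s) / (1.770) = 16.91 rad/s.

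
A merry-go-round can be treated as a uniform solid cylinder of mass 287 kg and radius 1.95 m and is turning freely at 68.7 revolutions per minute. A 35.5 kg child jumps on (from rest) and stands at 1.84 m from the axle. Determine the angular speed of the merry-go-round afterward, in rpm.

No external torque acts about the axle; L_before = L_after.
I_p = ½(287)(1.95)² = 545.7 kg·m².
Added inertia Σmr² = (35.5)(1.84)² = 120.2 kg·m²; I_f = 545.7 + 120.2 = 665.8 kg·m².
ω_f = I_p ω_i / I_f = (545.7)(68.7) / 665.8 = 56.30 rpm.

ω_f ≈ 56.3 rpm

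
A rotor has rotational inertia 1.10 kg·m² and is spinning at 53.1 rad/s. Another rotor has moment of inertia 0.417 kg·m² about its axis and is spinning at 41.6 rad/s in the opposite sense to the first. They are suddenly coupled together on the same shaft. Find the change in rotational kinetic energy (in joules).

The coupling torques are internal; angular momentum about the shared axis is conserved.
Taking A's sense as positive: L = (1.100)(53.1) − (0.4170)(41.6) = 41.06 kg·m²·rad/s.
Combined I = 1.100 + 0.4170 = 1.517 kg·m².
ω_f = L / I = 41.06 / 1.517 = 27.07 rad/s.
KE_i = ½ΣIω² = 1912 J; KE_f = ½(1.517)(27.07)² = 555.8 J.

ΔKE ≈ -1360 J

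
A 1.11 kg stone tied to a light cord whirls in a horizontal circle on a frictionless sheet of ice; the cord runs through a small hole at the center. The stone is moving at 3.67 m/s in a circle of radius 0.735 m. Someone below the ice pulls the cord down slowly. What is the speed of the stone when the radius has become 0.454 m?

Central (radial) force ⇒ zero torque about the center ⇒ m v r is constant.
v₂ = v₁ r₁ / r₂ = (3.67)(0.735) / (0.454) = 5.942 m/s.

v₂ ≈ 5.94 m/s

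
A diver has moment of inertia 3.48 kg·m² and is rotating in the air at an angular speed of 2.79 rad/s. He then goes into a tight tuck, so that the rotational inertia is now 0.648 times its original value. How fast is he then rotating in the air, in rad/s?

ω₂ ≈ 4.31 rad/s

With no external torque about the axis, L is conserved: I₁ω₁ = I₂ω₂.
I₂ = 0.648 × 3.48 = 2.255 kg·m².
ω₂ = I₁ω₁ / I₂ = (3.480)(2.79 rad/s) / (2.255) = 4.306 rad/s.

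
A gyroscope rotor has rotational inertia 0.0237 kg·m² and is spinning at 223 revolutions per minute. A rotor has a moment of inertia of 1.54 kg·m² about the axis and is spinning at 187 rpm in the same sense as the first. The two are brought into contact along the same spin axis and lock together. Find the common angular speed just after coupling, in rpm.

No external torque acts about the common axis, so total angular momentum is conserved.
Taking A's sense as positive: L = (0.02370)(223) + (1.540)(187) = 293.3 kg·m²·rpm.
Combined I = 0.02370 + 1.540 = 1.564 kg·m².
ω_f = L / I = 293.3 / 1.564 = 187.5 rpm.

|ω_f| ≈ 188 rpm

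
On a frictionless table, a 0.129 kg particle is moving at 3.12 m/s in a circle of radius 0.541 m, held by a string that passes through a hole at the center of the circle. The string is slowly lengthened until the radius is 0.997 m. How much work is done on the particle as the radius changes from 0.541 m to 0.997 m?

The only horizontal force on the mass is along the cord (radial), so it exerts no torque about the hole and angular momentum m v r is conserved.
v₂ = v₁ r₁ / r₂ = (3.12)(0.541) / (0.997) = 1.693 m/s.
W = ΔKE = ½m(v₂² − v₁²) = -0.4430 J.

W ≈ -0.443 J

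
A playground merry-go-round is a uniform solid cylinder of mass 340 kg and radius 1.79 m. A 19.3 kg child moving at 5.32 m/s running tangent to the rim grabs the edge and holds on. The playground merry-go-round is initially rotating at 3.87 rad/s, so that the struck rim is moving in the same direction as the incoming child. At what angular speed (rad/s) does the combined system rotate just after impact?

|ω_f| ≈ 3.78 rad/s

About the axle the impulsive forces during the collision are internal, so angular momentum about that axis is conserved.
I_p = ½(340)(1.79)² = 544.7 kg·m². Taking the sense of the child's angular momentum as positive, L_{child} = m v R = (19.3)(5.32)(1.79) = 183.8 kg·m²/s.
L_i = +I_p ω_p + m v R = +(544.7)(3.87) + 183.8 = 2292 kg·m²/s.
After sticking, I_f = I_p + m R² = 544.7 + (19.3)(1.79)² = 606.5 kg·m².
ω_f = L_i / I_f = 2292 / 606.5 = 3.778 rad/s.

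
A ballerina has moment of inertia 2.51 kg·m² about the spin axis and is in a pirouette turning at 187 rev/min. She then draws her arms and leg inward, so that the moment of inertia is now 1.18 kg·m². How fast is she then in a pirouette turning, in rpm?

ω₂ ≈ 398 rpm

Angular momentum about the spin axis is conserved since the torque about it is zero.
ω₂ = I₁ω₁ / I₂ = (2.510)(187 rpm) / (1.180) = 397.8 rpm.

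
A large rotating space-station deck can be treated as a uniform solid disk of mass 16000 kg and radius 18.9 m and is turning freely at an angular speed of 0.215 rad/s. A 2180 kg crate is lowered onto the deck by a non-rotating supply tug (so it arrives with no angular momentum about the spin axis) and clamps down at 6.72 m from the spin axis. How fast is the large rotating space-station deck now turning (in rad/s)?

The added mass arrives with no angular momentum about the spin axis, and any external torque about the spin axis is negligible, so the system's angular momentum is conserved.
I_p = ½(16000)(18.9)² = 2.858e+06 kg·m².
Added inertia Σmr² = (2180)(6.72)² = 98450 kg·m²; I_f = 2.858e+06 + 98450 = 2.956e+06 kg·m².
ω_f = I_p ω_i / I_f = (2.858e+06)(0.215) / 2.956e+06 = 0.2078 rad/s.

ω_f ≈ 0.208 rad/s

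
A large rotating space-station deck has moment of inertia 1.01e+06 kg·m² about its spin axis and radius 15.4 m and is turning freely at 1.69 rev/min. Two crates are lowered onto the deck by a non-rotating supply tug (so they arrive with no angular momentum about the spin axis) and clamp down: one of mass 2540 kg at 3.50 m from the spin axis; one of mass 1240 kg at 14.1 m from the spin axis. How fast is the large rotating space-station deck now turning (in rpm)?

ω_f ≈ 1.33 rpm

The added mass arrives with no angular momentum about the spin axis, and any external torque about the spin axis is negligible, so the system's angular momentum is conserved.
Added inertia Σmr² = (2540)(3.50)² + (1240)(14.1)² = 2.776e+05 kg·m²; I_f = 1.010e+06 + 2.776e+05 = 1.288e+06 kg·m².
ω_f = I_p ω_i / I_f = (1.010e+06)(1.69) / 1.288e+06 = 1.326 rpm.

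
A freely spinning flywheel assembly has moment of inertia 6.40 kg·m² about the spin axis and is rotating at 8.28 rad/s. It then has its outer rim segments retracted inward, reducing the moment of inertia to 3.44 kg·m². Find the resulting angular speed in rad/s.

With no external torque about the axis, L is conserved: I₁ω₁ = I₂ω₂.
ω₂ = I₁ω₁ / I₂ = (6.400)(8.28 rad/s) / (3.440) = 15.40 rad/s.

ω₂ ≈ 15.4 rad/s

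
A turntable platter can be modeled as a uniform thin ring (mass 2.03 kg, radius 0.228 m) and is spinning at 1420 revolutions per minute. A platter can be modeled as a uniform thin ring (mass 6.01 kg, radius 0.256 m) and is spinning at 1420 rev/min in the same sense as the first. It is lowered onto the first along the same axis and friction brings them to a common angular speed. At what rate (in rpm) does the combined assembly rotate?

No external torque acts about the common axis, so total angular momentum is conserved.
Moments of inertia: I_A = (2.03)(0.228)² = 0.1055 kg·m²; I_B = (6.01)(0.256)² = 0.3939 kg·m².
Taking A's sense as positive: L = (0.1055)(1420) + (0.3939)(1420) = 709.1 kg·m²·rpm.
Combined I = 0.1055 + 0.3939 = 0.4994 kg·m².
ω_f = L / I = 709.1 / 0.4994 = 1420 rpm.

|ω_f| ≈ 1420 rpm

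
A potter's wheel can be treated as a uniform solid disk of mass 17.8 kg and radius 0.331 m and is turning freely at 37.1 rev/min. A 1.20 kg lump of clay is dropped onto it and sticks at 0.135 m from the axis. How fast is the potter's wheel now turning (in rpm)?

No external torque acts about the axis; L_before = L_after.
I_p = ½(17.8)(0.331)² = 0.9751 kg·m².
Added inertia Σmr² = (1.20)(0.135)² = 0.02187 kg·m²; I_f = 0.9751 + 0.02187 = 0.9970 kg·m².
ω_f = I_p ω_i / I_f = (0.9751)(37.1) / 0.9970 = 36.29 rpm.

ω_f ≈ 36.3 rpm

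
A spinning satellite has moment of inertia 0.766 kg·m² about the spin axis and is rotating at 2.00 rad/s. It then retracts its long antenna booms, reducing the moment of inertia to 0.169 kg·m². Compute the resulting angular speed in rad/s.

ω₂ ≈ 9.07 rad/s

Angular momentum about the spin axis is conserved since the torque about it is zero.
ω₂ = I₁ω₁ / I₂ = (0.7660)(2.00 rad/s) / (0.1690) = 9.065 rad/s.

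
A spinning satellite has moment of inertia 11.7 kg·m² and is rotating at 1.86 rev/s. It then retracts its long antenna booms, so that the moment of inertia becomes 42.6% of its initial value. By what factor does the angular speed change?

With no external torque about the axis, L is conserved: I₁ω₁ = I₂ω₂.
I₂ = 0.426 × 11.7 = 4.984 kg·m².
ω₂/ω₁ = I₁/I₂ = 11.70 / 4.984 = 2.347.

ω₂/ω₁ ≈ 2.35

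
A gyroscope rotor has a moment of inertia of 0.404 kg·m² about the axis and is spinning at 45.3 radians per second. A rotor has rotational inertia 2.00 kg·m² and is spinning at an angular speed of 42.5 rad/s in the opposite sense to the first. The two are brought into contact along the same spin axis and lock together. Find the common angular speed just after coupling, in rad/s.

The coupling torques are internal; angular momentum about the shared axis is conserved.
Taking A's sense as positive: L = (0.4040)(45.3) − (2.000)(42.5) = -66.70 kg·m²·rad/s.
Combined I = 0.4040 + 2.000 = 2.404 kg·m².
ω_f = L / I = -66.70 / 2.404 = -27.74 rad/s.

|ω_f| ≈ 27.7 rad/s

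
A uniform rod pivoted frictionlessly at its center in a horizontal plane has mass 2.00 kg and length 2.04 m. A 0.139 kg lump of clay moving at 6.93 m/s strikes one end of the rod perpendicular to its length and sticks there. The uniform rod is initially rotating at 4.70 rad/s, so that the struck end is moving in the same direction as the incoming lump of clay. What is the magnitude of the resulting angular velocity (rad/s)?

The axle reaction passes through the pivot and exerts no torque about it; angular momentum about the pivot is conserved through the impact.
I_p = (1/12)(2.00)(2.04)² = 0.6936 kg·m². Taking the sense of the lump of clay's angular momentum as positive, L_{lump} = m v R = (0.139)(6.93)(2.04/2) = 0.9825 kg·m²/s.
L_i = +I_p ω_p + m v R = +(0.6936)(4.70) + 0.9825 = 4.242 kg·m²/s.
After sticking, I_f = I_p + m R² = 0.6936 + (0.139)(2.04/2)² = 0.8382 kg·m².
ω_f = L_i / I_f = 4.242 / 0.8382 = 5.061 rad/s.

|ω_f| ≈ 5.06 rad/s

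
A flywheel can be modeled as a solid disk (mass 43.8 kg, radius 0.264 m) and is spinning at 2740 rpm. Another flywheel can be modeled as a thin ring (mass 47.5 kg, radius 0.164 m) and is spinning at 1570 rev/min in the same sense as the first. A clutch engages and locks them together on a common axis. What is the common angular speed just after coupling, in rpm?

|ω_f| ≈ 2210 rpm

The coupling torques are internal; angular momentum about the shared axis is conserved.
Moments of inertia: I_A = ½(43.8)(0.264)² = 1.526 kg·m²; I_B = (47.5)(0.164)² = 1.278 kg·m².
Taking A's sense as positive: L = (1.526)(2740) + (1.278)(1570) = 6188 kg·m²·rpm.
Combined I = 1.526 + 1.278 = 2.804 kg·m².
ω_f = L / I = 6188 / 2.804 = 2207 rpm.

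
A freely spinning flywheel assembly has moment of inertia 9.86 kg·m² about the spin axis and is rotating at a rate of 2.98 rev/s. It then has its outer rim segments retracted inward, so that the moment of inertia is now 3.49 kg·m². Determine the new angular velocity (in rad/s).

With no external torque about the axis, L is conserved: I₁ω₁ = I₂ω₂.
ω₂ = I₁ω₁ / I₂ = (9.860)(2.98 rev/s) / (3.490) = 8.419 rev/s = 52.90 rad/s.

ω₂ ≈ 52.9 rad/s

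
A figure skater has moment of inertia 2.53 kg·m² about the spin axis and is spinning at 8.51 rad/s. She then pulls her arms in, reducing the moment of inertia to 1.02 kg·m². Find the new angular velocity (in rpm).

ω₂ ≈ 202 rpm

No external torque acts about the spin axis, so angular momentum is conserved.
ω₂ = I₁ω₁ / I₂ = (2.530)(8.51 rad/s) / (1.020) = 21.11 rad/s = 201.6 rpm.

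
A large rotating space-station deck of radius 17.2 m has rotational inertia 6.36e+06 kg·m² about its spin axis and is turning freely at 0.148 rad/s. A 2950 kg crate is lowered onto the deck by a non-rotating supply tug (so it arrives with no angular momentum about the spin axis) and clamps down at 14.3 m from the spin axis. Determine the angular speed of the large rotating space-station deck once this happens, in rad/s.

The added mass arrives with no angular momentum about the spin axis, and any external torque about the spin axis is negligible, so the system's angular momentum is conserved.
Added inertia Σmr² = (2950)(14.3)² = 6.032e+05 kg·m²; I_f = 6.360e+06 + 6.032e+05 = 6.963e+06 kg·m².
ω_f = I_p ω_i / I_f = (6.360e+06)(0.148) / 6.963e+06 = 0.1352 rad/s.

ω_f ≈ 0.135 rad/s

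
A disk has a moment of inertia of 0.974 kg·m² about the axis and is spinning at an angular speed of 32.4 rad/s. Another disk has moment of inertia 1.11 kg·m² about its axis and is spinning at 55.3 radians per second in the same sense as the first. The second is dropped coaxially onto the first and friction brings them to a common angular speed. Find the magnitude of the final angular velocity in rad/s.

No external torque acts about the common axis, so total angular momentum is conserved.
Taking A's sense as positive: L = (0.9740)(32.4) + (1.110)(55.3) = 92.94 kg·m²·rad/s.
Combined I = 0.9740 + 1.110 = 2.084 kg·m².
ω_f = L / I = 92.94 / 2.084 = 44.60 rad/s.

|ω_f| ≈ 44.6 rad/s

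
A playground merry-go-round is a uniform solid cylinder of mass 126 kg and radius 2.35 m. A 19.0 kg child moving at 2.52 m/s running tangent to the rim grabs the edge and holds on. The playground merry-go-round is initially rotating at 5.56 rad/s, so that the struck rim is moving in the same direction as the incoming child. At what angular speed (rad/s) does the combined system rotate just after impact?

|ω_f| ≈ 4.52 rad/s

About the axle the impulsive forces during the collision are internal, so angular momentum about that axis is conserved.
I_p = ½(126)(2.35)² = 347.9 kg·m². Taking the sense of the child's angular momentum as positive, L_{child} = m v R = (19.0)(2.52)(2.35) = 112.5 kg·m²/s.
L_i = +I_p ω_p + m v R = +(347.9)(5.56) + 112.5 = 2047 kg·m²/s.
After sticking, I_f = I_p + m R² = 347.9 + (19.0)(2.35)² = 452.8 kg·m².
ω_f = L_i / I_f = 2047 / 452.8 = 4.520 rad/s.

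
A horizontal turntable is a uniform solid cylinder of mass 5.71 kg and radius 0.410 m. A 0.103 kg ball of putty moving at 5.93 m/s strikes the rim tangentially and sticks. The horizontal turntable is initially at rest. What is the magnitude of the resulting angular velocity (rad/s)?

About the axle the impulsive forces during the collision are internal, so angular momentum about that axis is conserved.
I_p = ½(5.71)(0.410)² = 0.4799 kg·m². Taking the sense of the ball of putty's angular momentum as positive, L_{ball} = m v R = (0.103)(5.93)(0.410) = 0.2504 kg·m²/s.
L_i = 0 + 0.2504 = 0.2504 kg·m²/s.
After sticking, I_f = I_p + m R² = 0.4799 + (0.103)(0.410)² = 0.4972 kg·m².
ω_f = L_i / I_f = 0.2504 / 0.4972 = 0.5036 rad/s.

|ω_f| ≈ 0.504 rad/s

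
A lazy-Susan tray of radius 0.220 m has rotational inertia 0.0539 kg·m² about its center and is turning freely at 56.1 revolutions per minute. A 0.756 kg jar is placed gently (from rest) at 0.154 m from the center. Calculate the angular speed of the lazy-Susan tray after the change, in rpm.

ω_f ≈ 42.1 rpm

The added mass arrives with no angular momentum about the center, and any external torque about the center is negligible, so the system's angular momentum is conserved.
Added inertia Σmr² = (0.756)(0.154)² = 0.01793 kg·m²; I_f = 0.05390 + 0.01793 = 0.07183 kg·m².
ω_f = I_p ω_i / I_f = (0.05390)(56.1) / 0.07183 = 42.10 rpm.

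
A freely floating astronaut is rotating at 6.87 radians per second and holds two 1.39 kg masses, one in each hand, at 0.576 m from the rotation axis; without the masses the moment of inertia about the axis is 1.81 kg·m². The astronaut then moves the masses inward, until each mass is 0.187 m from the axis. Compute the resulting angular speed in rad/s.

ω₂ ≈ 9.84 rad/s

Angular momentum about the spin axis is conserved since the torque about it is zero.
I₁ = 1.81 + 2(1.39)(0.576)² = 2.732 kg·m²; I₂ = 1.81 + 2(1.39)(0.187)² = 1.907 kg·m².
ω₂ = I₁ω₁ / I₂ = (2.732)(6.87 rad/s) / (1.907) = 9.842 rad/s.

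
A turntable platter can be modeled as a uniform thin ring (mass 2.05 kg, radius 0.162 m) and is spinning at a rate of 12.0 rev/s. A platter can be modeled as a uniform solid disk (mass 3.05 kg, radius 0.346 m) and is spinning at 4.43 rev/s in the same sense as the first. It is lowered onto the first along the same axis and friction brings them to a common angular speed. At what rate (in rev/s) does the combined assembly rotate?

No external torque acts about the common axis, so total angular momentum is conserved.
Moments of inertia: I_A = (2.05)(0.162)² = 0.05380 kg·m²; I_B = ½(3.05)(0.346)² = 0.1826 kg·m².
Taking A's sense as positive: L = (0.05380)(12.0) + (0.1826)(4.43) = 1.454 kg·m²·rev/s.
Combined I = 0.05380 + 0.1826 = 0.2364 kg·m².
ω_f = L / I = 1.454 / 0.2364 = 6.153 rev/s.

|ω_f| ≈ 6.15 rev/s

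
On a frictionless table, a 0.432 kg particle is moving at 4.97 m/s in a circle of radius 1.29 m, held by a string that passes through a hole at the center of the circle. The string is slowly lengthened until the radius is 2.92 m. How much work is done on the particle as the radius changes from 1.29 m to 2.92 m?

W ≈ -4.29 J

The only horizontal force on the mass is along the cord (radial), so it exerts no torque about the hole and angular momentum m v r is conserved.
v₂ = v₁ r₁ / r₂ = (4.97)(1.29) / (2.92) = 2.196 m/s.
W = ΔKE = ½m(v₂² − v₁²) = -4.294 J.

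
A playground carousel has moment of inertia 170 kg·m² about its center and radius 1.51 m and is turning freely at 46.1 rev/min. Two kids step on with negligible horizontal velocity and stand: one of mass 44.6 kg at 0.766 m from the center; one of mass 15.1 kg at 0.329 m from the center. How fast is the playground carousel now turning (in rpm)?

The added mass arrives with no angular momentum about the center, and any external torque about the center is negligible, so the system's angular momentum is conserved.
Added inertia Σmr² = (44.6)(0.766)² + (15.1)(0.329)² = 27.80 kg·m²; I_f = 170.0 + 27.80 = 197.8 kg·m².
ω_f = I_p ω_i / I_f = (170.0)(46.1) / 197.8 = 39.62 rpm.

ω_f ≈ 39.6 rpm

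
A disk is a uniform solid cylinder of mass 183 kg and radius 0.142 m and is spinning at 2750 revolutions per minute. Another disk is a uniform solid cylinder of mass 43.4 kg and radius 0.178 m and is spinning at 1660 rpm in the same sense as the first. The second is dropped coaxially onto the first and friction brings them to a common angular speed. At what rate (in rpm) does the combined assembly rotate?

The coupling torques are internal; angular momentum about the shared axis is conserved.
Moments of inertia: I_A = ½(183)(0.142)² = 1.845 kg·m²; I_B = ½(43.4)(0.178)² = 0.6875 kg·m².
Taking A's sense as positive: L = (1.845)(2750) + (0.6875)(1660) = 6215 kg·m²·rpm.
Combined I = 1.845 + 0.6875 = 2.533 kg·m².
ω_f = L / I = 6215 / 2.533 = 2454 rpm.

|ω_f| ≈ 2450 rpm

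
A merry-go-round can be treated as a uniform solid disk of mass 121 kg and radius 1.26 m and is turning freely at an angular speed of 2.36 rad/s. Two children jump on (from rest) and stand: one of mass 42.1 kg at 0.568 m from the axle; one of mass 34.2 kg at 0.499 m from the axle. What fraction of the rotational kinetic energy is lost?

fraction ≈ 0.187

The added mass arrives with no angular momentum about the axle, and any external torque about the axle is negligible, so the system's angular momentum is conserved.
I_p = ½(121)(1.26)² = 96.05 kg·m².
Added inertia Σmr² = (42.1)(0.568)² + (34.2)(0.499)² = 22.10 kg·m²; I_f = 96.05 + 22.10 = 118.1 kg·m².
ω_f = I_p ω_i / I_f = (96.05)(2.36) / 118.1 = 1.919 rad/s.
KE_i = ½(96.05)(2.360 rad/s)² = 267.5 J; KE_f = ½(118.1)(1.919)² = 217.5 J.
Fraction lost = 0.1870.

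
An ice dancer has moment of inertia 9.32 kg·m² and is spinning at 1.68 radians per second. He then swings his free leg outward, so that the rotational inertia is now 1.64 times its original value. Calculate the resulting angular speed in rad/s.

No external torque acts about the spin axis, so angular momentum is conserved.
I₂ = 1.64 × 9.32 = 15.28 kg·m².
ω₂ = I₁ω₁ / I₂ = (9.320)(1.68 rad/s) / (15.28) = 1.024 rad/s.

ω₂ ≈ 1.02 rad/s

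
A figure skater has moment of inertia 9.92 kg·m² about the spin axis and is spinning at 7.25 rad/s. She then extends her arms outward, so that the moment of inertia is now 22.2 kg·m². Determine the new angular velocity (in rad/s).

ω₂ ≈ 3.24 rad/s

Angular momentum about the spin axis is conserved since the torque about it is zero.
ω₂ = I₁ω₁ / I₂ = (9.920)(7.25 rad/s) / (22.20) = 3.240 rad/s.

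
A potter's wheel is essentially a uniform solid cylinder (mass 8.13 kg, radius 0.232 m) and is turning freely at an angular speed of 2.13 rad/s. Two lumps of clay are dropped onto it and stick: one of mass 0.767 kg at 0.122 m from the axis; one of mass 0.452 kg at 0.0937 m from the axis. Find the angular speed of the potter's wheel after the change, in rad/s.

The added mass arrives with no angular momentum about the axis, and any external torque about the axis is negligible, so the system's angular momentum is conserved.
I_p = ½(8.13)(0.232)² = 0.2188 kg·m².
Added inertia Σmr² = (0.767)(0.122)² + (0.452)(0.0937)² = 0.01538 kg·m²; I_f = 0.2188 + 0.01538 = 0.2342 kg·m².
ω_f = I_p ω_i / I_f = (0.2188)(2.13) / 0.2342 = 1.990 rad/s.

ω_f ≈ 1.99 rad/s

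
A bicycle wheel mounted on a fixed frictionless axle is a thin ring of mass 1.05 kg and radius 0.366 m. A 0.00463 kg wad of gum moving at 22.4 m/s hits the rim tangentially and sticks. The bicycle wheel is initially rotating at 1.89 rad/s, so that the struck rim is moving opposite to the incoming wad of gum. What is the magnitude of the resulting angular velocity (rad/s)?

|ω_f| ≈ 1.61 rad/s

About the axle the impulsive forces during the collision are internal, so angular momentum about that axis is conserved.
I_p = (1.05)(0.366)² = 0.1407 kg·m². Taking the sense of the wad of gum's angular momentum as positive, L_{wad} = m v R = (0.00463)(22.4)(0.366) = 0.03796 kg·m²/s.
L_i = −I_p ω_p + m v R = −(0.1407)(1.89) + 0.03796 = -0.2279 kg·m²/s.
After sticking, I_f = I_p + m R² = 0.1407 + (0.00463)(0.366)² = 0.1413 kg·m².
ω_f = L_i / I_f = -0.2279 / 0.1413 = -1.613 rad/s.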